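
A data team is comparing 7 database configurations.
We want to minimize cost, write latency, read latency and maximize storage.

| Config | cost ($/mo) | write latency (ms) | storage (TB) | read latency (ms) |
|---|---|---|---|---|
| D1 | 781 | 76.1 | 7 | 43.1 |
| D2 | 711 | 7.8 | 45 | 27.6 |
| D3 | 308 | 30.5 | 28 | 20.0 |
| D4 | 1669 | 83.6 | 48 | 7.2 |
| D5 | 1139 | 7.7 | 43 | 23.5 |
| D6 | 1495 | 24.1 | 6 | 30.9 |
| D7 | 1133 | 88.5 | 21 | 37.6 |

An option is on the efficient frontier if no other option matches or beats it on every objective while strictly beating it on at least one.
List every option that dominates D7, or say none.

D2, D3

D2: cost 711≤1133, write latency 7.8≤88.5, storage 45≥21, read latency 27.6≤37.6 — dominates D7.
D3: cost 308≤1133, write latency 30.5≤88.5, storage 28≥21, read latency 20.0≤37.6 — dominates D7.
Others (D1, D4, D5, D6) are each worse than D7 on at least one objective.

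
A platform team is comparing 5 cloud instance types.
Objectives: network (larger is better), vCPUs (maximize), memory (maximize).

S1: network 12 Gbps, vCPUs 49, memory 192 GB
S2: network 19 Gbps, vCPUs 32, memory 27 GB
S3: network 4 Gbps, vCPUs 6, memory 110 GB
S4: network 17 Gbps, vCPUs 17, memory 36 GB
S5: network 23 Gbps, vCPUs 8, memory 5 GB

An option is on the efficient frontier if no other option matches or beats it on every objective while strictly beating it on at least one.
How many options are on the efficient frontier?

4

S1: not dominated (best vCPUs).
S2: not dominated.
S3: dominated by S1 (network 12≥4, vCPUs 49≥6, memory 192≥110).
S4: not dominated.
S5: not dominated (best network).
Pareto-optimal: S1, S2, S4, S5 → 4.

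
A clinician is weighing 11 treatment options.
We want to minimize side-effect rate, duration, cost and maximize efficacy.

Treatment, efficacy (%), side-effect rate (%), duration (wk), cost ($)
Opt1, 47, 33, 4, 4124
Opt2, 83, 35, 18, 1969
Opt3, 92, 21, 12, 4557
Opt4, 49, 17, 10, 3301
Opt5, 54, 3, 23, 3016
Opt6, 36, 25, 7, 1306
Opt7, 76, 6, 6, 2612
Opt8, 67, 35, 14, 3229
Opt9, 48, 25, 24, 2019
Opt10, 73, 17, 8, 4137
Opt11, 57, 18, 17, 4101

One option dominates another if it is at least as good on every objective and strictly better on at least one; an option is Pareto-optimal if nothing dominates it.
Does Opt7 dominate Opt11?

Opt7 vs Opt11: efficacy 76≥57, side-effect rate 6≤18, duration 6≤17, cost 2612≤4101 — Opt7 is at least as good on every objective with at least one strict improvement.

Yes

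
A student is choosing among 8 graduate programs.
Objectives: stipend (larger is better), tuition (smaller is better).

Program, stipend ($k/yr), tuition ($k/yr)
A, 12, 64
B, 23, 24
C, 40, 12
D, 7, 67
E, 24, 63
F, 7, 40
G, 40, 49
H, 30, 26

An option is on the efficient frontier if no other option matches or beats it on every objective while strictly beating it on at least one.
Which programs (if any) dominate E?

C: stipend 40≥24, tuition 12≤63 — dominates E.
G: stipend 40≥24, tuition 49≤63 — dominates E.
H: stipend 30≥24, tuition 26≤63 — dominates E.
Others (A, B, D, F) are each worse than E on at least one objective.

C, G, H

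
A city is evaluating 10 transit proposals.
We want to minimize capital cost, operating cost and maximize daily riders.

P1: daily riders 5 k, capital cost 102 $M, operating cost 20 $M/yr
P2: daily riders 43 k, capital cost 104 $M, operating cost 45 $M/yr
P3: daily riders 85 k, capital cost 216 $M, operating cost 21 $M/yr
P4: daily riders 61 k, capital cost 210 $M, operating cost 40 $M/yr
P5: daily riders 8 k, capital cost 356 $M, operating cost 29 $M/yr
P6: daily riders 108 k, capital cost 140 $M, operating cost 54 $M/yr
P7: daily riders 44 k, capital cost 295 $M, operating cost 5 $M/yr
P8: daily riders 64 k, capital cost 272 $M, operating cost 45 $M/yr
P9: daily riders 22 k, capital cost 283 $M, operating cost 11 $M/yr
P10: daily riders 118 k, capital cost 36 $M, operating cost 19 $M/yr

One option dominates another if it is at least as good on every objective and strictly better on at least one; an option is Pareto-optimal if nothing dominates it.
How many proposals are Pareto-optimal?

P1: dominated by P10 (daily riders 118≥5, capital cost 36≤102, operating cost 19≤20).
P2: dominated by P10 (daily riders 118≥43, capital cost 36≤104, operating cost 19≤45).
P3: dominated by P10 (daily riders 118≥85, capital cost 36≤216, operating cost 19≤21).
P4: dominated by P10 (daily riders 118≥61, capital cost 36≤210, operating cost 19≤40).
P5: dominated by P3 (daily riders 85≥8, capital cost 216≤356, operating cost 21≤29).
P6: dominated by P10 (daily riders 118≥108, capital cost 36≤140, operating cost 19≤54).
P7: not dominated (best operating cost).
P8: dominated by P3 (daily riders 85≥64, capital cost 216≤272, operating cost 21≤45).
P9: not dominated.
P10: not dominated (best daily riders).
Pareto-optimal: P7, P9, P10 → 3.

3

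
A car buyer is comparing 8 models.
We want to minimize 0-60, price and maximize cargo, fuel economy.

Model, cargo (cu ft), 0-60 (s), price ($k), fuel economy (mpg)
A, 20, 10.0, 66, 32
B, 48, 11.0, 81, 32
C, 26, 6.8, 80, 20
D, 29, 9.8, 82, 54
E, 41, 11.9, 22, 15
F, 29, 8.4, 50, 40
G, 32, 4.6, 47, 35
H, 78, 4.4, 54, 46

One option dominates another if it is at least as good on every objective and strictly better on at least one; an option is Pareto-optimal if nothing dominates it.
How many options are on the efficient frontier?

A: dominated by F (cargo 29≥20, 0-60 8.4≤10.0, price 50≤66, fuel economy 40≥32).
B: dominated by H (cargo 78≥48, 0-60 4.4≤11.0, price 54≤81, fuel economy 46≥32).
C: dominated by G (cargo 32≥26, 0-60 4.6≤6.8, price 47≤80, fuel economy 35≥20).
D: not dominated (best fuel economy).
E: not dominated (best price).
F: not dominated.
G: not dominated.
H: not dominated (best cargo).
Pareto-optimal: D, E, F, G, H → 5.

5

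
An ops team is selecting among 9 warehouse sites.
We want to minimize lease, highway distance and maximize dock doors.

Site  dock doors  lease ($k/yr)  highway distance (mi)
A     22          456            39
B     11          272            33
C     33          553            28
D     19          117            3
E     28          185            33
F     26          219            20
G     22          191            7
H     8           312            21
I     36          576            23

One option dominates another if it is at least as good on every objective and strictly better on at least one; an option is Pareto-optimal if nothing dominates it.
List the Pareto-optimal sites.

A: dominated by E (dock doors 28≥22, lease 185≤456, highway distance 33≤39).
B: dominated by D (dock doors 19≥11, lease 117≤272, highway distance 3≤33).
C: not dominated.
D: not dominated (best lease).
E: not dominated.
F: not dominated.
G: not dominated.
H: dominated by D (dock doors 19≥8, lease 117≤312, highway distance 3≤21).
I: not dominated (best dock doors).

C, D, E, F, G, I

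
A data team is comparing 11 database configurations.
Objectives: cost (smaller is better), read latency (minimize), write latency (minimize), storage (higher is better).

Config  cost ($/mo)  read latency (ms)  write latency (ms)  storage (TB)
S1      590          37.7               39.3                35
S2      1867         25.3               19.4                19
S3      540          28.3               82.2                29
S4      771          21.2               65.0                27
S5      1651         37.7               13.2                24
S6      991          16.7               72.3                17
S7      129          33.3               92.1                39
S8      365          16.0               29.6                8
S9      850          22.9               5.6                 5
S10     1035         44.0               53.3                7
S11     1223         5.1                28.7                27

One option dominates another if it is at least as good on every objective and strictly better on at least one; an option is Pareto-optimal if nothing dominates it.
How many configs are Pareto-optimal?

10

S1: not dominated.
S2: not dominated.
S3: not dominated.
S4: not dominated.
S5: not dominated.
S6: not dominated.
S7: not dominated (best cost).
S8: not dominated.
S9: not dominated (best write latency).
S10: dominated by S1 (cost 590≤1035, read latency 37.7≤44.0, write latency 39.3≤53.3, storage 35≥7).
S11: not dominated (best read latency).
Pareto-optimal: S1, S2, S3, S4, S5, S6, S7, S8, S9, S11 → 10.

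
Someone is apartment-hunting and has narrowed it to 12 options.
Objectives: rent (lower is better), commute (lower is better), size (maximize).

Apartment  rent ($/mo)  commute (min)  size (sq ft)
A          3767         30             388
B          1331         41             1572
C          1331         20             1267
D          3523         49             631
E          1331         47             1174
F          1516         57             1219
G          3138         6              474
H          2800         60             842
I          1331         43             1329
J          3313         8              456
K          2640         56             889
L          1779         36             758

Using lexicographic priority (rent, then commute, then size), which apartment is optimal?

C

First minimize rent: best is 1331, kept {B, C, E, I}.
Then minimize commute: best is 20, kept {C}.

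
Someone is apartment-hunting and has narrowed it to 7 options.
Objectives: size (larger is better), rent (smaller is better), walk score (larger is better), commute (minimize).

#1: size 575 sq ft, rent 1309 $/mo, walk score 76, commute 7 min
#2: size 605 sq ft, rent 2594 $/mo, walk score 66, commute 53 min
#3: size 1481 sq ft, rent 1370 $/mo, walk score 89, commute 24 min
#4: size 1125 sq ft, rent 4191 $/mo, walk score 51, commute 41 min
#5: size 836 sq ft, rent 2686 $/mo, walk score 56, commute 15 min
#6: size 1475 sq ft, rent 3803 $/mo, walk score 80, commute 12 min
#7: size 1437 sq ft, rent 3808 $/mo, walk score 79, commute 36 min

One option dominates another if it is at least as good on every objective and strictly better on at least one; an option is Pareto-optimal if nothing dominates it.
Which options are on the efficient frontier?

#1: not dominated (best rent).
#2: dominated by #3 (size 1481≥605, rent 1370≤2594, walk score 89≥66, commute 24≤53).
#3: not dominated (best size).
#4: dominated by #3 (size 1481≥1125, rent 1370≤4191, walk score 89≥51, commute 24≤41).
#5: not dominated.
#6: not dominated.
#7: dominated by #3 (size 1481≥1437, rent 1370≤3808, walk score 89≥79, commute 24≤36).

#1, #3, #5, #6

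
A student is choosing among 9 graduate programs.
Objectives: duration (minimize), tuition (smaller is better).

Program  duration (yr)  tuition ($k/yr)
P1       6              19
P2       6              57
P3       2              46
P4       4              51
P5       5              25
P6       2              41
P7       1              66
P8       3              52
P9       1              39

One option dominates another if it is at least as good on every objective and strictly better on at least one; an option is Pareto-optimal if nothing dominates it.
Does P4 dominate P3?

No

P4 vs P3: P4 is worse on duration (4 vs 2), so it does not dominate P3.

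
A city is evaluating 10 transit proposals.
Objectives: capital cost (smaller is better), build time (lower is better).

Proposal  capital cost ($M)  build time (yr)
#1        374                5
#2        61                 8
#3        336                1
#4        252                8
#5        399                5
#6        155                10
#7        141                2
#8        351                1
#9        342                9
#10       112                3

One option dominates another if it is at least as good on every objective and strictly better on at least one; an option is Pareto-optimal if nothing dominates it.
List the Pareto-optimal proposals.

#1: dominated by #3 (capital cost 336≤374, build time 1≤5).
#2: not dominated (best capital cost).
#3: not dominated.
#4: dominated by #2 (capital cost 61≤252, build time 8≤8).
#5: dominated by #1 (capital cost 374≤399, build time 5≤5).
#6: dominated by #2 (capital cost 61≤155, build time 8≤10).
#7: not dominated.
#8: dominated by #3 (capital cost 336≤351, build time 1≤1).
#9: dominated by #2 (capital cost 61≤342, build time 8≤9).
#10: not dominated.

#2, #3, #7, #10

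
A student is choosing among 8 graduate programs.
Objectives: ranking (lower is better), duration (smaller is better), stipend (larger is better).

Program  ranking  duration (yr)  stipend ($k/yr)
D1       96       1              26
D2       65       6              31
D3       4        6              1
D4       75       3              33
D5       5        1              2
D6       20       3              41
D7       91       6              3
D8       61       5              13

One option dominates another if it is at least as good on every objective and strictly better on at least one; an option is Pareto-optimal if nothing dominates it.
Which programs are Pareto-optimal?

D1, D3, D5, D6

D1: not dominated.
D2: dominated by D6 (ranking 20≤65, duration 3≤6, stipend 41≥31).
D3: not dominated (best ranking).
D4: dominated by D6 (ranking 20≤75, duration 3≤3, stipend 41≥33).
D5: not dominated.
D6: not dominated (best stipend).
D7: dominated by D2 (ranking 65≤91, duration 6≤6, stipend 31≥3).
D8: dominated by D6 (ranking 20≤61, duration 3≤5, stipend 41≥13).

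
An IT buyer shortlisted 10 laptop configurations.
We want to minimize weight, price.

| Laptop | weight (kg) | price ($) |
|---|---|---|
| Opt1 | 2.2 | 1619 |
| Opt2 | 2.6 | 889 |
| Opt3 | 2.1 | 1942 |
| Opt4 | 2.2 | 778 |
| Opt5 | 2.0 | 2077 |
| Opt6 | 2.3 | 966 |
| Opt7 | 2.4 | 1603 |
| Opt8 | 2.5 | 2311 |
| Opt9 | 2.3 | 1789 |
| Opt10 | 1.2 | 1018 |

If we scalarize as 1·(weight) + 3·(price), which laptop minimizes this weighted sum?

Opt4

Opt1: 1·2.2 + 3·1619 = 4859.2
Opt2: 1·2.6 + 3·889 = 2669.6
Opt3: 1·2.1 + 3·1942 = 5828.1
Opt4: 1·2.2 + 3·778 = 2336.2
Opt5: 1·2.0 + 3·2077 = 6233.0
Opt6: 1·2.3 + 3·966 = 2900.3
Opt7: 1·2.4 + 3·1603 = 4811.4
Opt8: 1·2.5 + 3·2311 = 6935.5
Opt9: 1·2.3 + 3·1789 = 5369.3
Opt10: 1·1.2 + 3·1018 = 3055.2
Lowest: Opt4 at 2336.2.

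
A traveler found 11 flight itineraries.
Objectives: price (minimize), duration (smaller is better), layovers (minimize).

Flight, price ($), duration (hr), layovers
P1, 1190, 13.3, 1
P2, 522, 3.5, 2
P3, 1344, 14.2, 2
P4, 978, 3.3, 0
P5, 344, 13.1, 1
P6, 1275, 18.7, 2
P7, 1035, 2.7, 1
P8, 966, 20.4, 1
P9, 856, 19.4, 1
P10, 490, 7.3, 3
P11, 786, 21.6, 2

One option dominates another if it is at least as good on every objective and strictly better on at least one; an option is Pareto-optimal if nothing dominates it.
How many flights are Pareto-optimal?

P1: dominated by P4 (price 978≤1190, duration 3.3≤13.3, layovers 0≤1).
P2: not dominated.
P3: dominated by P1 (price 1190≤1344, duration 13.3≤14.2, layovers 1≤2).
P4: not dominated (best layovers).
P5: not dominated (best price).
P6: dominated by P1 (price 1190≤1275, duration 13.3≤18.7, layovers 1≤2).
P7: not dominated (best duration).
P8: dominated by P5 (price 344≤966, duration 13.1≤20.4, layovers 1≤1).
P9: dominated by P5 (price 344≤856, duration 13.1≤19.4, layovers 1≤1).
P10: not dominated.
P11: dominated by P2 (price 522≤786, duration 3.5≤21.6, layovers 2≤2).
Pareto-optimal: P2, P4, P5, P7, P10 → 5.

5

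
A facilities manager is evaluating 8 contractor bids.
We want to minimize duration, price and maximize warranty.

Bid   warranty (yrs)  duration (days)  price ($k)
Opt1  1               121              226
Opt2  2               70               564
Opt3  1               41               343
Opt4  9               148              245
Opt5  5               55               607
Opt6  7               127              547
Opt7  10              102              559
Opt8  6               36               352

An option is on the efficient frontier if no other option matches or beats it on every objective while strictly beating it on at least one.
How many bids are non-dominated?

6

Opt1: not dominated (best price).
Opt2: dominated by Opt8 (warranty 6≥2, duration 36≤70, price 352≤564).
Opt3: not dominated.
Opt4: not dominated.
Opt5: dominated by Opt8 (warranty 6≥5, duration 36≤55, price 352≤607).
Opt6: not dominated.
Opt7: not dominated (best warranty).
Opt8: not dominated (best duration).
Pareto-optimal: Opt1, Opt3, Opt4, Opt6, Opt7, Opt8 → 6.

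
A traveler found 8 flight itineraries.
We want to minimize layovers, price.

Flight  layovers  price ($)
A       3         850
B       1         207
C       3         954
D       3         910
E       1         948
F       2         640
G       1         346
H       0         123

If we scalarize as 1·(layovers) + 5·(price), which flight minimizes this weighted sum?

H

A: 1·3 + 5·850 = 4253
B: 1·1 + 5·207 = 1036
C: 1·3 + 5·954 = 4773
D: 1·3 + 5·910 = 4553
E: 1·1 + 5·948 = 4741
F: 1·2 + 5·640 = 3202
G: 1·1 + 5·346 = 1731
H: 1·0 + 5·123 = 615
Lowest: H at 615.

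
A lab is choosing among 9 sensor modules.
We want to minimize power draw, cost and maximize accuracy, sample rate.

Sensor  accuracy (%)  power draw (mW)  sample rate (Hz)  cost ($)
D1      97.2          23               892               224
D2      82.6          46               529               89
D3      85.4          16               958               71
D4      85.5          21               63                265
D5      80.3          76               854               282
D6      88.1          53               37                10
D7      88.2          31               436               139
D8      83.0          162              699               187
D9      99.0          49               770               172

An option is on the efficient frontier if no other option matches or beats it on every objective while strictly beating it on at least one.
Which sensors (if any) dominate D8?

D3, D9

D3: accuracy 85.4≥83.0, power draw 16≤162, sample rate 958≥699, cost 71≤187 — dominates D8.
D9: accuracy 99.0≥83.0, power draw 49≤162, sample rate 770≥699, cost 172≤187 — dominates D8.
Others (D1, D2, D4, D5, D6, D7) are each worse than D8 on at least one objective.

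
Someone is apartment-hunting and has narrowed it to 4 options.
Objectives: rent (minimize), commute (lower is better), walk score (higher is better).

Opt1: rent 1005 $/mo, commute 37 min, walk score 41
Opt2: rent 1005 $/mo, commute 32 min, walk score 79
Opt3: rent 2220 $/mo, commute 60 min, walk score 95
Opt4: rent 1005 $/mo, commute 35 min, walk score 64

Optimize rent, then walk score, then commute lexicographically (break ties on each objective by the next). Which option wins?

Opt2

First minimize rent: best is 1005, kept {Opt1, Opt2, Opt4}.
Then maximize walk score: best is 79, kept {Opt2}.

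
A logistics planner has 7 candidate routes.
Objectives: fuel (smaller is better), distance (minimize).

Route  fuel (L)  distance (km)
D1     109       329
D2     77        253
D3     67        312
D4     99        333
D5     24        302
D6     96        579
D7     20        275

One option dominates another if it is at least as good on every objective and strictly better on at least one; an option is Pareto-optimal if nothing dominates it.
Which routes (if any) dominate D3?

D5: fuel 24≤67, distance 302≤312 — dominates D3.
D7: fuel 20≤67, distance 275≤312 — dominates D3.
Others (D1, D2, D4, D6) are each worse than D3 on at least one objective.

D5, D7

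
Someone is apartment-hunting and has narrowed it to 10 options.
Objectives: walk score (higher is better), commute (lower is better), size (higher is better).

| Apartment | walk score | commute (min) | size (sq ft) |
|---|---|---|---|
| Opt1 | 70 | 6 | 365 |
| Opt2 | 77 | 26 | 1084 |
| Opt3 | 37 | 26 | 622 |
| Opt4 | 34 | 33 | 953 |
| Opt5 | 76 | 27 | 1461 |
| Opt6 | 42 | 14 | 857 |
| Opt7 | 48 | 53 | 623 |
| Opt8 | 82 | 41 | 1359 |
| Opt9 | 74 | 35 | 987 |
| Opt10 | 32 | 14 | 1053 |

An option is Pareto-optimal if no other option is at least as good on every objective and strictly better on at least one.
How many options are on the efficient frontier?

Opt1: not dominated (best commute).
Opt2: not dominated.
Opt3: dominated by Opt2 (walk score 77≥37, commute 26≤26, size 1084≥622).
Opt4: dominated by Opt2 (walk score 77≥34, commute 26≤33, size 1084≥953).
Opt5: not dominated (best size).
Opt6: not dominated.
Opt7: dominated by Opt2 (walk score 77≥48, commute 26≤53, size 1084≥623).
Opt8: not dominated (best walk score).
Opt9: dominated by Opt2 (walk score 77≥74, commute 26≤35, size 1084≥987).
Opt10: not dominated.
Pareto-optimal: Opt1, Opt2, Opt5, Opt6, Opt8, Opt10 → 6.

6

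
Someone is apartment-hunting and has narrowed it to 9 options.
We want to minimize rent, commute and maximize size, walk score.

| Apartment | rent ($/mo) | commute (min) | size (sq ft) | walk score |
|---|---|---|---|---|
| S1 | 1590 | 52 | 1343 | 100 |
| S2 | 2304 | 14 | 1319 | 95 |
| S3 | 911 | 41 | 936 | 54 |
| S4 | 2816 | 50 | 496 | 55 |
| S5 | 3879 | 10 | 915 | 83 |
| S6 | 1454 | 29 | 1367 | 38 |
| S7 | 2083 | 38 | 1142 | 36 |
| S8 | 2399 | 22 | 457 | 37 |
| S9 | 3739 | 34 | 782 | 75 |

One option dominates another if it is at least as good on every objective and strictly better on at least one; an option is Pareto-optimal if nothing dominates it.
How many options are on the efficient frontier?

5

S1: not dominated (best walk score).
S2: not dominated.
S3: not dominated (best rent).
S4: dominated by S2 (rent 2304≤2816, commute 14≤50, size 1319≥496, walk score 95≥55).
S5: not dominated (best commute).
S6: not dominated (best size).
S7: dominated by S6 (rent 1454≤2083, commute 29≤38, size 1367≥1142, walk score 38≥36).
S8: dominated by S2 (rent 2304≤2399, commute 14≤22, size 1319≥457, walk score 95≥37).
S9: dominated by S2 (rent 2304≤3739, commute 14≤34, size 1319≥782, walk score 95≥75).
Pareto-optimal: S1, S2, S3, S5, S6 → 5.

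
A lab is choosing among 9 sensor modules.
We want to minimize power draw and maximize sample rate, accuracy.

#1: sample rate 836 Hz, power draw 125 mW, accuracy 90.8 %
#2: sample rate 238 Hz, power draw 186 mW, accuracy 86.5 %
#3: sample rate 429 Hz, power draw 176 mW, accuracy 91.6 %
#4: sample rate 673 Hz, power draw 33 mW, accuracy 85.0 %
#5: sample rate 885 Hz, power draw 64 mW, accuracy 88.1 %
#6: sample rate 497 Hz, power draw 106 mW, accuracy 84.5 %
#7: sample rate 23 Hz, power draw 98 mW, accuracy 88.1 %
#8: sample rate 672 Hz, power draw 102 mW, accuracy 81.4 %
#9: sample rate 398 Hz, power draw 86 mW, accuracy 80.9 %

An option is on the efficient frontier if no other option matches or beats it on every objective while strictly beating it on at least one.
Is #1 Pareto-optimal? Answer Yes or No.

Yes

#2: worse on sample rate (238 vs 836).
#3: worse on sample rate (429 vs 836).
#4: worse on sample rate (673 vs 836).
#5: worse on accuracy (88.1 vs 90.8).
#6: worse on sample rate (497 vs 836).
#7: worse on sample rate (23 vs 836).
#8: worse on sample rate (672 vs 836).
#9: worse on sample rate (398 vs 836).
No option is at least as good as #1 on every objective and strictly better on one.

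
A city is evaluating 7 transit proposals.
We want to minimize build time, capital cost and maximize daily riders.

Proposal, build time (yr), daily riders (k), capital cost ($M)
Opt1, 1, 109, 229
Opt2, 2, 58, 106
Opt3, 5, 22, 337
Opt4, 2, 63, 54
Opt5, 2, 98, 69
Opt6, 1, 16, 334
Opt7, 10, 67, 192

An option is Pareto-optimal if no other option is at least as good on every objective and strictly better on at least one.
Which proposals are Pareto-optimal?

Opt1, Opt4, Opt5

Opt1: not dominated (best daily riders).
Opt2: dominated by Opt4 (build time 2≤2, daily riders 63≥58, capital cost 54≤106).
Opt3: dominated by Opt1 (build time 1≤5, daily riders 109≥22, capital cost 229≤337).
Opt4: not dominated (best capital cost).
Opt5: not dominated.
Opt6: dominated by Opt1 (build time 1≤1, daily riders 109≥16, capital cost 229≤334).
Opt7: dominated by Opt5 (build time 2≤10, daily riders 98≥67, capital cost 69≤192).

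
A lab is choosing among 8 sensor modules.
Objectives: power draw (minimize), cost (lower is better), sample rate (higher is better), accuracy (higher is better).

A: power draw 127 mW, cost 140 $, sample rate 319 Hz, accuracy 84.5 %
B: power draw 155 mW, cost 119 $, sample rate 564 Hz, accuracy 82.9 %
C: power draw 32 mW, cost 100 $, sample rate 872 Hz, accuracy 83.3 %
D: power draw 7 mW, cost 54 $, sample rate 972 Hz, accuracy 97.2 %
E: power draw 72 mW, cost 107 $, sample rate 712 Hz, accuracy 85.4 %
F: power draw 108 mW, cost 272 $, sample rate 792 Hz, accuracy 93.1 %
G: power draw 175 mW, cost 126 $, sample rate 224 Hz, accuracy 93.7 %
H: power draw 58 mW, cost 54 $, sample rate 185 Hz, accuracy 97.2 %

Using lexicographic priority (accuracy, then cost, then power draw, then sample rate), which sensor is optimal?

D

First maximize accuracy: best is 97.2, kept {D, H}.
Then minimize cost: best is 54, kept {D, H}.
Then minimize power draw: best is 7, kept {D}.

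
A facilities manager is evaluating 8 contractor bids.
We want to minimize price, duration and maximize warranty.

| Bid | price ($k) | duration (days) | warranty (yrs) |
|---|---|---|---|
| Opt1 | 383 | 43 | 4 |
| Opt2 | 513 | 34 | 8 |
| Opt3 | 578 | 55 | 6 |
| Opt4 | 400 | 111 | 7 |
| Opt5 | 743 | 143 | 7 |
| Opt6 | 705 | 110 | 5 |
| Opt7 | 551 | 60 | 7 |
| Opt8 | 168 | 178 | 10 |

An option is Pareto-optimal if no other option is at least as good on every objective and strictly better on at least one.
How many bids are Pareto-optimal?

Opt1: not dominated.
Opt2: not dominated (best duration).
Opt3: dominated by Opt2 (price 513≤578, duration 34≤55, warranty 8≥6).
Opt4: not dominated.
Opt5: dominated by Opt2 (price 513≤743, duration 34≤143, warranty 8≥7).
Opt6: dominated by Opt2 (price 513≤705, duration 34≤110, warranty 8≥5).
Opt7: dominated by Opt2 (price 513≤551, duration 34≤60, warranty 8≥7).
Opt8: not dominated (best price).
Pareto-optimal: Opt1, Opt2, Opt4, Opt8 → 4.

4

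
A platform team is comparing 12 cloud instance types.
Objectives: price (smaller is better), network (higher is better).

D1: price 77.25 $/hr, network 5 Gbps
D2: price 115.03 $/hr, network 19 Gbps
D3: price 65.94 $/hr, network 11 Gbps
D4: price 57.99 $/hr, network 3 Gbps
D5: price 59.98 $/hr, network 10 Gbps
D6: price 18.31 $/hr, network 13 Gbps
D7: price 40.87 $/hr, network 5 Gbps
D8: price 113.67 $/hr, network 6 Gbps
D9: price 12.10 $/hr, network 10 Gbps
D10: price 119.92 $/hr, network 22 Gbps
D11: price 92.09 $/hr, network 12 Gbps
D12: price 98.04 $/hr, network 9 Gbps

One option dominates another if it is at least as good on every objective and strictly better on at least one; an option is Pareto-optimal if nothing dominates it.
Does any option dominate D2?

D1: worse on network (5 vs 19).
D3: worse on network (11 vs 19).
D4: worse on network (3 vs 19).
D5: worse on network (10 vs 19).
D6: worse on network (13 vs 19).
D7: worse on network (5 vs 19).
D8: worse on network (6 vs 19).
D9: worse on network (10 vs 19).
D10: worse on price (119.92 vs 115.03).
D11: worse on network (12 vs 19).
D12: worse on network (9 vs 19).
No option is at least as good as D2 on every objective and strictly better on one.

No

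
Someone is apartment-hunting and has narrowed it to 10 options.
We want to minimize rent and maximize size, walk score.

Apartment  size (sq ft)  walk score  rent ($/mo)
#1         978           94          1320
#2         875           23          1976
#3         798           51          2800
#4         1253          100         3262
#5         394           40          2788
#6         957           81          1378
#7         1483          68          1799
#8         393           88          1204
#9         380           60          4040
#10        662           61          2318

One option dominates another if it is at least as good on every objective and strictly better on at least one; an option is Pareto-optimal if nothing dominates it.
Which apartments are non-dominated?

#1: not dominated.
#2: dominated by #1 (size 978≥875, walk score 94≥23, rent 1320≤1976).
#3: dominated by #1 (size 978≥798, walk score 94≥51, rent 1320≤2800).
#4: not dominated (best walk score).
#5: dominated by #1 (size 978≥394, walk score 94≥40, rent 1320≤2788).
#6: dominated by #1 (size 978≥957, walk score 94≥81, rent 1320≤1378).
#7: not dominated (best size).
#8: not dominated (best rent).
#9: dominated by #1 (size 978≥380, walk score 94≥60, rent 1320≤4040).
#10: dominated by #1 (size 978≥662, walk score 94≥61, rent 1320≤2318).

#1, #4, #7, #8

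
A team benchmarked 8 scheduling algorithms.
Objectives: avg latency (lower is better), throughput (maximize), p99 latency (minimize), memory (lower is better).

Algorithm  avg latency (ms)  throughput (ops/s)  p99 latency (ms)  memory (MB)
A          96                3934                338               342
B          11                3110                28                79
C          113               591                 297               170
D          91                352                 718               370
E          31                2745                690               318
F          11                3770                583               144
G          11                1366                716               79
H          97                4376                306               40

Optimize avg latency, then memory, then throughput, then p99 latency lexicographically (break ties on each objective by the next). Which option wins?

First minimize avg latency: best is 11, kept {B, F, G}.
Then minimize memory: best is 79, kept {B, G}.
Then maximize throughput: best is 3110, kept {B}.

B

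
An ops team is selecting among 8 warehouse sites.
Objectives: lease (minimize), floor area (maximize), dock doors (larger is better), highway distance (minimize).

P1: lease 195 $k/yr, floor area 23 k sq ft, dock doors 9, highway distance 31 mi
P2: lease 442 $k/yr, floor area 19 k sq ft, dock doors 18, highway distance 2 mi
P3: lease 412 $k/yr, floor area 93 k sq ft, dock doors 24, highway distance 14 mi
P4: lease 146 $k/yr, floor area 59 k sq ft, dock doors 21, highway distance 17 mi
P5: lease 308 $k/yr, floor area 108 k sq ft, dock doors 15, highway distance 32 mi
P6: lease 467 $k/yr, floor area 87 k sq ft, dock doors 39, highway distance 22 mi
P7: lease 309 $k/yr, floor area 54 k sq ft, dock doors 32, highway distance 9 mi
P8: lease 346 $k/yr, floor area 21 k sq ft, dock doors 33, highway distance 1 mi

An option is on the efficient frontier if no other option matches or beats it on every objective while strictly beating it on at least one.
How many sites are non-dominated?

6

P1: dominated by P4 (lease 146≤195, floor area 59≥23, dock doors 21≥9, highway distance 17≤31).
P2: dominated by P8 (lease 346≤442, floor area 21≥19, dock doors 33≥18, highway distance 1≤2).
P3: not dominated.
P4: not dominated (best lease).
P5: not dominated (best floor area).
P6: not dominated (best dock doors).
P7: not dominated.
P8: not dominated (best highway distance).
Pareto-optimal: P3, P4, P5, P6, P7, P8 → 6.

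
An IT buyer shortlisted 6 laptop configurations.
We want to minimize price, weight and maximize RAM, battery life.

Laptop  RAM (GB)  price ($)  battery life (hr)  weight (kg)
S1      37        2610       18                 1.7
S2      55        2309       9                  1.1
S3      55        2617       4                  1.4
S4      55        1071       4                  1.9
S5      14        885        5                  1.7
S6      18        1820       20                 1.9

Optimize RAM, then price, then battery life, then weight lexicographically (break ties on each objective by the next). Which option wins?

First maximize RAM: best is 55, kept {S2, S3, S4}.
Then minimize price: best is 1071, kept {S4}.

S4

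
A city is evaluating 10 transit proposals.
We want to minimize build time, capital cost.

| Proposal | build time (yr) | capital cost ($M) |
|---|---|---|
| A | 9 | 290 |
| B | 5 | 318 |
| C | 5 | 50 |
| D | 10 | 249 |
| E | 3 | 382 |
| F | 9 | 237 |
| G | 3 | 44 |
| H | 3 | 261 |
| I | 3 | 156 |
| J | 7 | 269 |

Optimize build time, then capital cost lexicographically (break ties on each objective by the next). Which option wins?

First minimize build time: best is 3, kept {E, G, H, I}.
Then minimize capital cost: best is 44, kept {G}.

G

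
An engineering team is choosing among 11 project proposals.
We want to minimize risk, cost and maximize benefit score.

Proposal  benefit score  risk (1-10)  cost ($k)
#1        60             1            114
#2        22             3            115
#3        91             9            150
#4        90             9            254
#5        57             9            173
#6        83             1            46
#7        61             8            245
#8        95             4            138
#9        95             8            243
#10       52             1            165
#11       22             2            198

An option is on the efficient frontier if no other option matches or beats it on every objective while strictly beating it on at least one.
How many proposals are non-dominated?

2

#1: dominated by #6 (benefit score 83≥60, risk 1≤1, cost 46≤114).
#2: dominated by #1 (benefit score 60≥22, risk 1≤3, cost 114≤115).
#3: dominated by #8 (benefit score 95≥91, risk 4≤9, cost 138≤150).
#4: dominated by #3 (benefit score 91≥90, risk 9≤9, cost 150≤254).
#5: dominated by #1 (benefit score 60≥57, risk 1≤9, cost 114≤173).
#6: not dominated (best cost).
#7: dominated by #6 (benefit score 83≥61, risk 1≤8, cost 46≤245).
#8: not dominated.
#9: dominated by #8 (benefit score 95≥95, risk 4≤8, cost 138≤243).
#10: dominated by #1 (benefit score 60≥52, risk 1≤1, cost 114≤165).
#11: dominated by #1 (benefit score 60≥22, risk 1≤2, cost 114≤198).
Pareto-optimal: #6, #8 → 2.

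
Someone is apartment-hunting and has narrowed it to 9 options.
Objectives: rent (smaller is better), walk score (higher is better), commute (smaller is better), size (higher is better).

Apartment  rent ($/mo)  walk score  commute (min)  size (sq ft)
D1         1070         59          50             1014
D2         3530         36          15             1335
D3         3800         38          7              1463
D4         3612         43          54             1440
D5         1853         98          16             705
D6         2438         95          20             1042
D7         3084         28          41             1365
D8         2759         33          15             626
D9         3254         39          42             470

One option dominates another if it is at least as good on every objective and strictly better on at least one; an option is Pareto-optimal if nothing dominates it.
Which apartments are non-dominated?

D1, D2, D3, D4, D5, D6, D7, D8

D1: not dominated (best rent).
D2: not dominated.
D3: not dominated (best commute).
D4: not dominated.
D5: not dominated (best walk score).
D6: not dominated.
D7: not dominated.
D8: not dominated.
D9: dominated by D5 (rent 1853≤3254, walk score 98≥39, commute 16≤42, size 705≥470).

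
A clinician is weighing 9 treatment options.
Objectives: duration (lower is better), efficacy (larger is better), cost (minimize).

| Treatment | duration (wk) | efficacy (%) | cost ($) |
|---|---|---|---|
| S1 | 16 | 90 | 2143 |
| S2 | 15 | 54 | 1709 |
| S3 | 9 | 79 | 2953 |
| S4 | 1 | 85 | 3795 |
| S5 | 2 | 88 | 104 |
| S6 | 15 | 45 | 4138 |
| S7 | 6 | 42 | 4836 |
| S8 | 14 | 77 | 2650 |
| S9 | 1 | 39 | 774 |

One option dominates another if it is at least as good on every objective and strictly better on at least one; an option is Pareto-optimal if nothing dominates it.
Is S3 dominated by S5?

Yes

S5 vs S3: duration 2≤9, efficacy 88≥79, cost 104≤2953 — S5 is at least as good on every objective with at least one strict improvement.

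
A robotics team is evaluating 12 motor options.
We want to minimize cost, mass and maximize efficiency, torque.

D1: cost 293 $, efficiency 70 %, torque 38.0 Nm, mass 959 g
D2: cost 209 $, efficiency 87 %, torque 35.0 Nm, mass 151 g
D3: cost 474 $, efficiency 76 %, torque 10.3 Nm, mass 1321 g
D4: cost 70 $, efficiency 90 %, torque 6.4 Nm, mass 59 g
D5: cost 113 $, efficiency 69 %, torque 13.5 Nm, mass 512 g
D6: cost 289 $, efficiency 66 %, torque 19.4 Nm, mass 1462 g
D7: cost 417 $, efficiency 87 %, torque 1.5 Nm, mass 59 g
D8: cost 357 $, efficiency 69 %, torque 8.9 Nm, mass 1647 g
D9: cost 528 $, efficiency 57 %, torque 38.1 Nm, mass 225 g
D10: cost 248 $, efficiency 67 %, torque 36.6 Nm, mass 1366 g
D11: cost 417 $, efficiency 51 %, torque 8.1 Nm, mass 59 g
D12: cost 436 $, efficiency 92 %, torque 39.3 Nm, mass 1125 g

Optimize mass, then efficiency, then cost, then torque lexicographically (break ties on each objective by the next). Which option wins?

D4

First minimize mass: best is 59, kept {D4, D7, D11}.
Then maximize efficiency: best is 90, kept {D4}.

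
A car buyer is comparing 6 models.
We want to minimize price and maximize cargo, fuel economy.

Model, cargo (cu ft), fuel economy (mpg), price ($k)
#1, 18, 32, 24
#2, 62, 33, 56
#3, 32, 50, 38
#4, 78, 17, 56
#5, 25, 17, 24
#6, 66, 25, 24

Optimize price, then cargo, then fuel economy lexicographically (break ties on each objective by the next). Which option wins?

#6

First minimize price: best is 24, kept {#1, #5, #6}.
Then maximize cargo: best is 66, kept {#6}.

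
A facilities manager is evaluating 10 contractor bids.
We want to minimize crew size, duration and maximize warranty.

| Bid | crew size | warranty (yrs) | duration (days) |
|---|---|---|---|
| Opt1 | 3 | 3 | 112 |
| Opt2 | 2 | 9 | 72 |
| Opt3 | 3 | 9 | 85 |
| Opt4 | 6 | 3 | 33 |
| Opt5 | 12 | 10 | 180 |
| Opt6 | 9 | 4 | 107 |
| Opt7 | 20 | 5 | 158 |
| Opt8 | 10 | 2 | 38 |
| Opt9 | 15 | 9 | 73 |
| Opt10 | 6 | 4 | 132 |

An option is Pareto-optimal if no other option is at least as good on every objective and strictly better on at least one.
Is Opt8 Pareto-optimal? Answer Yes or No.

Opt4 vs Opt8: crew size 6≤10, warranty 3≥2, duration 33≤38 — Opt4 is at least as good on every objective and strictly better on at least one, so Opt4 dominates Opt8.

No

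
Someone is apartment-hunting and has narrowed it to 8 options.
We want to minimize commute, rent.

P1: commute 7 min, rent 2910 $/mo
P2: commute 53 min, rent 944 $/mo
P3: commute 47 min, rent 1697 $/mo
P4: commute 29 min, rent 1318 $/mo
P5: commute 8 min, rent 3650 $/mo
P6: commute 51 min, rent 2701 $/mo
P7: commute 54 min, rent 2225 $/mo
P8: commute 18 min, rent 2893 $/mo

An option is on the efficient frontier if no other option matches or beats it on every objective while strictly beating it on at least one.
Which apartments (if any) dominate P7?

P2, P3, P4

P2: commute 53≤54, rent 944≤2225 — dominates P7.
P3: commute 47≤54, rent 1697≤2225 — dominates P7.
P4: commute 29≤54, rent 1318≤2225 — dominates P7.
Others (P1, P5, P6, P8) are each worse than P7 on at least one objective.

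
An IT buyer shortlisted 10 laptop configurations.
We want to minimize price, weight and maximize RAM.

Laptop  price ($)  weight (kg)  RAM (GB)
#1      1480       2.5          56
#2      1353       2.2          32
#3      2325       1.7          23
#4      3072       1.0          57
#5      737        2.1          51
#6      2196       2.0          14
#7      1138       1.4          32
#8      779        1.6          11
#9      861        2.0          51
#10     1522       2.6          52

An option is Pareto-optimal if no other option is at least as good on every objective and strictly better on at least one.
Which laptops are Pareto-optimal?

#1, #4, #5, #7, #8, #9

#1: not dominated.
#2: dominated by #5 (price 737≤1353, weight 2.1≤2.2, RAM 51≥32).
#3: dominated by #7 (price 1138≤2325, weight 1.4≤1.7, RAM 32≥23).
#4: not dominated (best weight).
#5: not dominated (best price).
#6: dominated by #7 (price 1138≤2196, weight 1.4≤2.0, RAM 32≥14).
#7: not dominated.
#8: not dominated.
#9: not dominated.
#10: dominated by #1 (price 1480≤1522, weight 2.5≤2.6, RAM 56≥52).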